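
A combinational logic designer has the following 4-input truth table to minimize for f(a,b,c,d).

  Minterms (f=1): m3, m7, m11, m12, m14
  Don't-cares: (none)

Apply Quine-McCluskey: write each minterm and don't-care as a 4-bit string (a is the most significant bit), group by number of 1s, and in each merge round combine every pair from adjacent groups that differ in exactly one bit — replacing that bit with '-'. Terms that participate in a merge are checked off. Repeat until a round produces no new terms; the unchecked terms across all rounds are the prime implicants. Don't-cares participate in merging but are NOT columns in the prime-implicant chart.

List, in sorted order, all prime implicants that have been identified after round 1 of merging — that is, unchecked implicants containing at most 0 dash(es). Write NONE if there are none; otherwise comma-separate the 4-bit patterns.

size-2^0 implicants → 0011(✓)  0111(✓)  1011(✓)  1100(✓)  1110(✓)
size-2^1 implicants → -011  0-11  11-0
Unchecked terms (primes): -011, 0-11, 11-0

NONE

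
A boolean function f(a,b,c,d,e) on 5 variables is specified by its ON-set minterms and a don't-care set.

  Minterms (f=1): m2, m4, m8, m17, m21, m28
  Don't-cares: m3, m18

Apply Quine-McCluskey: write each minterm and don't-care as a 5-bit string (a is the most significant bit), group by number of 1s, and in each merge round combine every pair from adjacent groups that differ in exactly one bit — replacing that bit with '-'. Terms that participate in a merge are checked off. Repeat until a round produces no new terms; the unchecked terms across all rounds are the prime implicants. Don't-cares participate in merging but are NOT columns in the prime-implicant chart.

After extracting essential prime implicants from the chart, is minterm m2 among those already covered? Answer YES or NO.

Round 0: 00010✓ 00011✓ 00100 01000 10001✓ 10010✓ 10101✓ 11100
Round 1: -0010 0001- 10-01
PIs = {-0010, 0001-, 00100, 01000, 10-01, 11100}
Coverage chart:
  m2: -0010,0001-
  m4: 00100 ←essential
  m8: 01000 ←essential
  m17: 10-01 ←essential
  m21: 10-01 ←essential
  m28: 11100 ←essential
Essential: 00100, 01000, 10-01, 11100

NO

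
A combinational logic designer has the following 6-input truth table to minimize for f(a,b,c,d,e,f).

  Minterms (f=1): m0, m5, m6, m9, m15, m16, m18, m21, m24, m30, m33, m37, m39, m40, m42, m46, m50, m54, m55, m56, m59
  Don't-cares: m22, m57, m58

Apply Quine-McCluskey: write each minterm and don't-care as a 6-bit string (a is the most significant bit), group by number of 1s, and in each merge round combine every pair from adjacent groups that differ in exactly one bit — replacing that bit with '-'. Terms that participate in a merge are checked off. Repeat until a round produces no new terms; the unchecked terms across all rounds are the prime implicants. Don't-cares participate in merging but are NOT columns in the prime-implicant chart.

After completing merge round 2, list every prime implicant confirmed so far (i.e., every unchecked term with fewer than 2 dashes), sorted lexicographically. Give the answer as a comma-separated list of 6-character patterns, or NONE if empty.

size-2^0 implicants → 000000(✓)  000101(✓)  000110(✓)  001001  001111  010000(✓)  010010(✓)  010101(✓)  010110(✓)  011000(✓)  011110(✓)  100001(✓)  100101(✓)  100111(✓)  101000(✓)  101010(✓)  101110(✓)  110010(✓)  110110(✓)  110111(✓)  111000(✓)  111001(✓)  111010(✓)  111011(✓)
size-2^1 implicants → -00101  -10010(✓)  -10110(✓)  -11000  0-0000  0-0101  0-0110  01-000  01-110  010-10(✓)  0100-0  1-0111  1-1000(✓)  1-1010(✓)  100-01  1001-1  101-10  1010-0(✓)  11-010  110-10(✓)  11011-  1110-0(✓)  1110-1(✓)  11100-(✓)  11101-(✓)
size-2^2 implicants → -10-10  1-10-0  1110--
Unchecked terms (primes): -00101, -10-10, -11000, 0-0000, 0-0101, 0-0110, 001001, 001111, 01-000, 01-110, 0100-0, 1-0111, 1-10-0, 100-01, 1001-1, 101-10, 11-010, 11011-, 1110--

-00101, -11000, 0-0000, 0-0101, 0-0110, 001001, 001111, 01-000, 01-110, 0100-0, 1-0111, 100-01, 1001-1, 101-10, 11-010, 11011-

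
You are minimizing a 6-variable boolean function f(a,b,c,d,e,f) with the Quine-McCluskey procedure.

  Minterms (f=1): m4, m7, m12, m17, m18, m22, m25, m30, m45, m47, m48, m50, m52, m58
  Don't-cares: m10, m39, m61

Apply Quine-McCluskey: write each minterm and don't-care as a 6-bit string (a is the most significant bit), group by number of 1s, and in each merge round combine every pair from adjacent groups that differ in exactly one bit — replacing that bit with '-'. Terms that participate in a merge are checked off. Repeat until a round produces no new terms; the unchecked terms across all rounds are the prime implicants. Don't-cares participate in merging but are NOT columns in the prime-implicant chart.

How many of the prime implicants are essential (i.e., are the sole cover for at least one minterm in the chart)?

6

Round 0: 000100✓ 000111✓ 001010 001100✓ 010001✓ 010010✓ 010110✓ 011001✓ 011110✓ 100111✓ 101101✓ 101111✓ 110000✓ 110010✓ 110100✓ 111010✓ 111101✓
Round 1: -00111 -10010 00-100 01-001 01-110 010-10 1-1101 10-111 1011-1 11-010 110-00 1100-0
PIs = {-00111, -10010, 00-100, 001010, 01-001, 01-110, 010-10, 1-1101, 10-111, 1011-1, 11-010, 110-00, 1100-0}
Coverage chart:
  m4: 00-100 ←essential
  m7: -00111 ←essential
  m12: 00-100 ←essential
  m17: 01-001 ←essential
  m18: -10010,010-10
  m22: 01-110,010-10
  m25: 01-001 ←essential
  m30: 01-110 ←essential
  m45: 1-1101,1011-1
  m47: 10-111,1011-1
  m48: 110-00,1100-0
  m50: -10010,11-010,1100-0
  m52: 110-00 ←essential
  m58: 11-010 ←essential
Essential: -00111, 00-100, 01-001, 01-110, 11-010, 110-00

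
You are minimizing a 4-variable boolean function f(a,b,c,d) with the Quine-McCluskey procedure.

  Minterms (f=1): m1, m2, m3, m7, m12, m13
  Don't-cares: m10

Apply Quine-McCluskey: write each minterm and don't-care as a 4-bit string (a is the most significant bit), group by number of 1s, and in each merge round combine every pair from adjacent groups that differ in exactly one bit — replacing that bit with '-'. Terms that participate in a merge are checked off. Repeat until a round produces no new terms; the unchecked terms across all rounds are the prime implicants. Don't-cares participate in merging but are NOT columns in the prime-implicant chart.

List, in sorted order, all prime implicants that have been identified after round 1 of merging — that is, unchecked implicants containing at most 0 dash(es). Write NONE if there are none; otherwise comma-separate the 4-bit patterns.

[col 0] 0001*, 0010*, 0011*, 0111*, 1010*, 1100*, 1101*
[col 1] -010, 0-11, 00-1, 001-, 110-
Prime implicants: -010, 0-11, 00-1, 001-, 110-

NONE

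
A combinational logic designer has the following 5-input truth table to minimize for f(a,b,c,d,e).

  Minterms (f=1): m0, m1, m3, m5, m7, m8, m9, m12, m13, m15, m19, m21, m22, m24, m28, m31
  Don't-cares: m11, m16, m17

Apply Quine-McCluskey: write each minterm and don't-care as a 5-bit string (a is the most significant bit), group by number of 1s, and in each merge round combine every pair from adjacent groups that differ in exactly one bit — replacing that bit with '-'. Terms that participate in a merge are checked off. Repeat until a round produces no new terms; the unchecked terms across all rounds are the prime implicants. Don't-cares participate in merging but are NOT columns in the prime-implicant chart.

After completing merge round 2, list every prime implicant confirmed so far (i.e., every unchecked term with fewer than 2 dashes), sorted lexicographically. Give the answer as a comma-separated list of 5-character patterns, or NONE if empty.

-1111, 10110

size-2^0 implicants → 00000(✓)  00001(✓)  00011(✓)  00101(✓)  00111(✓)  01000(✓)  01001(✓)  01011(✓)  01100(✓)  01101(✓)  01111(✓)  10000(✓)  10001(✓)  10011(✓)  10101(✓)  10110  11000(✓)  11100(✓)  11111(✓)
size-2^1 implicants → -0000(✓)  -0001(✓)  -0011(✓)  -0101(✓)  -1000(✓)  -1100(✓)  -1111  0-000(✓)  0-001(✓)  0-011(✓)  0-101(✓)  0-111(✓)  00-01(✓)  00-11(✓)  000-1(✓)  0000-(✓)  001-1(✓)  01-00(✓)  01-01(✓)  01-11(✓)  010-1(✓)  0100-(✓)  011-1(✓)  0110-(✓)  1-000(✓)  10-01(✓)  100-1(✓)  1000-(✓)  11-00(✓)
size-2^2 implicants → --000  -0-01  -00-1  -000-  -1-00  0--01(✓)  0--11(✓)  0-0-1(✓)  0-00-  0-1-1(✓)  00--1(✓)  01--1(✓)  01-0-
size-2^3 implicants → 0---1
Unchecked terms (primes): --000, -0-01, -00-1, -000-, -1-00, -1111, 0---1, 0-00-, 01-0-, 10110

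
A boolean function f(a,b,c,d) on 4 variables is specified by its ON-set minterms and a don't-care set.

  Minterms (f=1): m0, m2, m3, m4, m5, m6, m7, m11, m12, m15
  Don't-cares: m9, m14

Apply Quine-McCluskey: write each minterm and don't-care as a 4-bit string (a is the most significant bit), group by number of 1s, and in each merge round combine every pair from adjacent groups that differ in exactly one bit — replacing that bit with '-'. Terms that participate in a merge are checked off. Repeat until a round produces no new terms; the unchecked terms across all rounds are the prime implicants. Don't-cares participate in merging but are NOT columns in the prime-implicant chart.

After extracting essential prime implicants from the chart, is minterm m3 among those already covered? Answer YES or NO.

NO

Round 0: 0000✓ 0010✓ 0011✓ 0100✓ 0101✓ 0110✓ 0111✓ 1001✓ 1011✓ 1100✓ 1110✓ 1111✓
Round 1: -011✓ -100✓ -110✓ -111✓ 0-00✓ 0-10✓ 0-11✓ 00-0✓ 001-✓ 01-0✓ 01-1✓ 010-✓ 011-✓ 1-11✓ 10-1 11-0✓ 111-✓
Round 2: --11 -1-0 -11- 0--0 0-1- 01--
PIs = {--11, -1-0, -11-, 0--0, 0-1-, 01--, 10-1}
Coverage chart:
  m0: 0--0 ←essential
  m2: 0--0,0-1-
  m3: --11,0-1-
  m4: -1-0,0--0,01--
  m5: 01-- ←essential
  m6: -1-0,-11-,0--0,0-1-,01--
  m7: --11,-11-,0-1-,01--
  m11: --11,10-1
  m12: -1-0 ←essential
  m15: --11,-11-
Essential: -1-0, 0--0, 01--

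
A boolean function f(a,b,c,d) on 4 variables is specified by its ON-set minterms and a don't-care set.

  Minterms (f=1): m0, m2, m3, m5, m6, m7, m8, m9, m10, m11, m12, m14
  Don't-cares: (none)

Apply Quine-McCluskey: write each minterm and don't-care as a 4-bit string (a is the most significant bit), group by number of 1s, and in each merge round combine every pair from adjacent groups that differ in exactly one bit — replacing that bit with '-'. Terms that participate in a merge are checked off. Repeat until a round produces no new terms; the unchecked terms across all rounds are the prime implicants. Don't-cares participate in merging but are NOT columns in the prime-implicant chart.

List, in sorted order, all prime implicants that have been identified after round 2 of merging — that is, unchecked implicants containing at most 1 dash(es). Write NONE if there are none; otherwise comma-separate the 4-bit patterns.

[col 0] 0000*, 0010*, 0011*, 0101*, 0110*, 0111*, 1000*, 1001*, 1010*, 1011*, 1100*, 1110*
[col 1] -000*, -010*, -011*, -110*, 0-10*, 0-11*, 00-0*, 001-*, 01-1, 011-*, 1-00*, 1-10*, 10-0*, 10-1*, 100-*, 101-*, 11-0*
[col 2] --10, -0-0, -01-, 0-1-, 1--0, 10--
Prime implicants: --10, -0-0, -01-, 0-1-, 01-1, 1--0, 10--

01-1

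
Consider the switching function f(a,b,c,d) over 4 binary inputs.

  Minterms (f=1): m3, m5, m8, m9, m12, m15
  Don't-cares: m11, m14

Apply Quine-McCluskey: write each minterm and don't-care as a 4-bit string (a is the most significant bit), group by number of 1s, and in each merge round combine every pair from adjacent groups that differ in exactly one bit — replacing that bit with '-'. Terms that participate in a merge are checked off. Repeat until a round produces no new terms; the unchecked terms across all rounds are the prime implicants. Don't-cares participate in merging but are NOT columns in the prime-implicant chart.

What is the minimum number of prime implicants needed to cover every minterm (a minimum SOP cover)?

size-2^0 implicants → 0011(✓)  0101  1000(✓)  1001(✓)  1011(✓)  1100(✓)  1110(✓)  1111(✓)
size-2^1 implicants → -011  1-00  1-11  10-1  100-  11-0  111-
Unchecked terms (primes): -011, 0101, 1-00, 1-11, 10-1, 100-, 11-0, 111-
Minterm coverage:
  m3 ⊆ -011 [E]
  m5 ⊆ 0101 [E]
  m8 ⊆ 1-00,100-
  m9 ⊆ 10-1,100-
  m12 ⊆ 1-00,11-0
  m15 ⊆ 1-11,111-
E = {-011, 0101}
Petrick residual → 1-00, 1-11, 10-1
Cover = b'cd + a'bc'd + ac'd' + acd + ab'd  |cover|=5

5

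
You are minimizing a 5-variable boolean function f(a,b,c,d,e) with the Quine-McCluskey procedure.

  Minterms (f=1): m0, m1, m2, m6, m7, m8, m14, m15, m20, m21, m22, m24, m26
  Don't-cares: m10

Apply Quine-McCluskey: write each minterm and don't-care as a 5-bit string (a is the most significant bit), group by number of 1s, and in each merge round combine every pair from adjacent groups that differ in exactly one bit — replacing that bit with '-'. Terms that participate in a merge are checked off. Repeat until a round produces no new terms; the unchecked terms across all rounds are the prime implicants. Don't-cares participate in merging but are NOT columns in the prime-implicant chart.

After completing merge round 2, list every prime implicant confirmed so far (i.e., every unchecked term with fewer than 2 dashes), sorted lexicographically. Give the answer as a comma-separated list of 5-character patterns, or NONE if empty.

-0110, 0000-, 101-0, 1010-

[col 0] 00000*, 00001*, 00010*, 00110*, 00111*, 01000*, 01010*, 01110*, 01111*, 10100*, 10101*, 10110*, 11000*, 11010*
[col 1] -0110, -1000*, -1010*, 0-000*, 0-010*, 0-110*, 0-111*, 00-10*, 000-0*, 0000-, 0011-*, 01-10*, 010-0*, 0111-*, 101-0, 1010-, 110-0*
[col 2] -10-0, 0--10, 0-0-0, 0-11-
Prime implicants: -0110, -10-0, 0--10, 0-0-0, 0-11-, 0000-, 101-0, 1010-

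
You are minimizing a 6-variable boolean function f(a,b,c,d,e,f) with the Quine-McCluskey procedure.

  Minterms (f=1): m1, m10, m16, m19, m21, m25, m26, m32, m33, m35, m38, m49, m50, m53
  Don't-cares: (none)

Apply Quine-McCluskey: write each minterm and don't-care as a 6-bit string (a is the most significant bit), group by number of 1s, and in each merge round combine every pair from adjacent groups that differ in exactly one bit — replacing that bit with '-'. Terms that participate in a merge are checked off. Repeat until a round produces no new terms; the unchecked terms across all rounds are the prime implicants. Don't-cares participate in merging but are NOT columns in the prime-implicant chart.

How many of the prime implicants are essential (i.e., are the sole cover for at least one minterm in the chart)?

size-2^0 implicants → 000001(✓)  001010(✓)  010000  010011  010101(✓)  011001  011010(✓)  100000(✓)  100001(✓)  100011(✓)  100110  110001(✓)  110010  110101(✓)
size-2^1 implicants → -00001  -10101  0-1010  1-0001  1000-1  10000-  110-01
Unchecked terms (primes): -00001, -10101, 0-1010, 010000, 010011, 011001, 1-0001, 1000-1, 10000-, 100110, 110-01, 110010
Minterm coverage:
  m1 ⊆ -00001 [E]
  m10 ⊆ 0-1010 [E]
  m16 ⊆ 010000 [E]
  m19 ⊆ 010011 [E]
  m21 ⊆ -10101 [E]
  m25 ⊆ 011001 [E]
  m26 ⊆ 0-1010 [E]
  m32 ⊆ 10000- [E]
  m33 ⊆ -00001,1-0001,1000-1,10000-
  m35 ⊆ 1000-1 [E]
  m38 ⊆ 100110 [E]
  m49 ⊆ 1-0001,110-01
  m50 ⊆ 110010 [E]
  m53 ⊆ -10101,110-01
E = {-00001, -10101, 0-1010, 010000, 010011, 011001, 1000-1, 10000-, 100110, 110010}

10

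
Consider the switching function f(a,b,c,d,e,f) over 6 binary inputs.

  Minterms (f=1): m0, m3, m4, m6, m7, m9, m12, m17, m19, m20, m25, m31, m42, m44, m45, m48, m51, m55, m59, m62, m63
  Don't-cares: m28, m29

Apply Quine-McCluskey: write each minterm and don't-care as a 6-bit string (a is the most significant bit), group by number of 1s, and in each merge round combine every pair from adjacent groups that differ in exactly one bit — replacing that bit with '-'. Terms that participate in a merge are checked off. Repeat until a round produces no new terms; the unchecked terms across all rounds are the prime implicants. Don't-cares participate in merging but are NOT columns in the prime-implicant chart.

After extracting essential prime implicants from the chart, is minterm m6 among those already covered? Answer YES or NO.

[col 0] 000000*, 000011*, 000100*, 000110*, 000111*, 001001*, 001100*, 010001*, 010011*, 010100*, 011001*, 011100*, 011101*, 011111*, 101010, 101100*, 101101*, 110000, 110011*, 110111*, 111011*, 111110*, 111111*
[col 1] -01100, -10011, -11111, 0-0011, 0-0100*, 0-1001, 0-1100*, 00-100*, 000-00, 000-11, 0001-0, 00011-, 01-001, 01-100*, 0100-1, 011-01, 0111-1, 01110-, 10110-, 11-011*, 11-111*, 110-11*, 111-11*, 11111-
[col 2] 0--100, 11--11
Prime implicants: -01100, -10011, -11111, 0--100, 0-0011, 0-1001, 000-00, 000-11, 0001-0, 00011-, 01-001, 0100-1, 011-01, 0111-1, 01110-, 101010, 10110-, 11--11, 110000, 11111-
PI chart (minterm → PIs covering it):
  0 | 000-00  (sole → essential)
  3 | 0-0011,000-11
  4 | 0--100,000-00,0001-0
  6 | 0001-0,00011-
  7 | 000-11,00011-
  9 | 0-1001  (sole → essential)
  12 | -01100,0--100
  17 | 01-001,0100-1
  19 | -10011,0-0011,0100-1
  20 | 0--100  (sole → essential)
  25 | 0-1001,01-001,011-01
  31 | -11111,0111-1
  42 | 101010  (sole → essential)
  44 | -01100,10110-
  45 | 10110-  (sole → essential)
  48 | 110000  (sole → essential)
  51 | -10011,11--11
  55 | 11--11  (sole → essential)
  59 | 11--11  (sole → essential)
  62 | 11111-  (sole → essential)
  63 | -11111,11--11,11111-
Essential prime implicants: 0--100, 0-1001, 000-00, 101010, 10110-, 11--11, 110000, 11111-

NO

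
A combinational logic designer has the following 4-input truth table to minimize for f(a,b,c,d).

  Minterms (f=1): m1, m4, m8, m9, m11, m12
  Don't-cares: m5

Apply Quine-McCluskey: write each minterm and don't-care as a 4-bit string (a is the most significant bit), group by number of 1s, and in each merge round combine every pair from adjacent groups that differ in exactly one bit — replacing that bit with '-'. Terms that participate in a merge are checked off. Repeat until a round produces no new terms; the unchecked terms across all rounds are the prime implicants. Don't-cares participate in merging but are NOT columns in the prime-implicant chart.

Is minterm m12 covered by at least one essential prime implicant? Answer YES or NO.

NO

size-2^0 implicants → 0001(✓)  0100(✓)  0101(✓)  1000(✓)  1001(✓)  1011(✓)  1100(✓)
size-2^1 implicants → -001  -100  0-01  010-  1-00  10-1  100-
Unchecked terms (primes): -001, -100, 0-01, 010-, 1-00, 10-1, 100-
Minterm coverage:
  m1 ⊆ -001,0-01
  m4 ⊆ -100,010-
  m8 ⊆ 1-00,100-
  m9 ⊆ -001,10-1,100-
  m11 ⊆ 10-1 [E]
  m12 ⊆ -100,1-00
E = {10-1}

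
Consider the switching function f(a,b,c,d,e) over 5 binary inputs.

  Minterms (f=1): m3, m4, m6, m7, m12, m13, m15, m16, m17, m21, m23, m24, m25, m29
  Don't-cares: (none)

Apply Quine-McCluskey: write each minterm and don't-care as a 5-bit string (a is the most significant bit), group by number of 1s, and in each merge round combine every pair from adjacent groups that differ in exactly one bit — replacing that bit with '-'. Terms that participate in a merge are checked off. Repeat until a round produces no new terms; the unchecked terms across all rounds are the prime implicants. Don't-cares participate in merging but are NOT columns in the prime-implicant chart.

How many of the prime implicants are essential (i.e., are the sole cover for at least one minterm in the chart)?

[col 0] 00011*, 00100*, 00110*, 00111*, 01100*, 01101*, 01111*, 10000*, 10001*, 10101*, 10111*, 11000*, 11001*, 11101*
[col 1] -0111, -1101, 0-100, 0-111, 00-11, 001-0, 0011-, 011-1, 0110-, 1-000*, 1-001*, 1-101*, 10-01*, 1000-*, 101-1, 11-01*, 1100-*
[col 2] 1--01, 1-00-
Prime implicants: -0111, -1101, 0-100, 0-111, 00-11, 001-0, 0011-, 011-1, 0110-, 1--01, 1-00-, 101-1
PI chart (minterm → PIs covering it):
  3 | 00-11  (sole → essential)
  4 | 0-100,001-0
  6 | 001-0,0011-
  7 | -0111,0-111,00-11,0011-
  12 | 0-100,0110-
  13 | -1101,011-1,0110-
  15 | 0-111,011-1
  16 | 1-00-  (sole → essential)
  17 | 1--01,1-00-
  21 | 1--01,101-1
  23 | -0111,101-1
  24 | 1-00-  (sole → essential)
  25 | 1--01,1-00-
  29 | -1101,1--01
Essential prime implicants: 00-11, 1-00-

2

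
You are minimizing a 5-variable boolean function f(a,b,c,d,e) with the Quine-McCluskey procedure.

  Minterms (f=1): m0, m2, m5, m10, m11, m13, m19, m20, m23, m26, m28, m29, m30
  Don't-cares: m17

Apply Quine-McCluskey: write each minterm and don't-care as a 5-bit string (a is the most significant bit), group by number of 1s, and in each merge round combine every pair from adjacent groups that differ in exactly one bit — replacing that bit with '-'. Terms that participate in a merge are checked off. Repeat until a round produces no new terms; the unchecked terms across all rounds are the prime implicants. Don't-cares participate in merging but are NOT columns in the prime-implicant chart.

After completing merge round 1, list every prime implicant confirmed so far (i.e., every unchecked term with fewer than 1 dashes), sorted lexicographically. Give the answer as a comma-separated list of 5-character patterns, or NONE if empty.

NONE

Round 0: 00000✓ 00010✓ 00101✓ 01010✓ 01011✓ 01101✓ 10001✓ 10011✓ 10100✓ 10111✓ 11010✓ 11100✓ 11101✓ 11110✓
Round 1: -1010 -1101 0-010 0-101 000-0 0101- 1-100 10-11 100-1 11-10 111-0 1110-
PIs = {-1010, -1101, 0-010, 0-101, 000-0, 0101-, 1-100, 10-11, 100-1, 11-10, 111-0, 1110-}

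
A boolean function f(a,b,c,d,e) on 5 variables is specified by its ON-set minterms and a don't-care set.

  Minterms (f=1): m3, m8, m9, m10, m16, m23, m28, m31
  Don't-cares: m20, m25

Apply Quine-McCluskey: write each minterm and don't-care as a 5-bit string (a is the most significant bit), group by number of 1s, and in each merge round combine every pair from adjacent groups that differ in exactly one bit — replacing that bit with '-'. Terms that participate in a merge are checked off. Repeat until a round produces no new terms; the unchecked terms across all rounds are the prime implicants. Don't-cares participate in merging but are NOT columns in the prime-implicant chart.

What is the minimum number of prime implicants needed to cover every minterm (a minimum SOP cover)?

6

size-2^0 implicants → 00011  01000(✓)  01001(✓)  01010(✓)  10000(✓)  10100(✓)  10111(✓)  11001(✓)  11100(✓)  11111(✓)
size-2^1 implicants → -1001  010-0  0100-  1-100  1-111  10-00
Unchecked terms (primes): -1001, 00011, 010-0, 0100-, 1-100, 1-111, 10-00
Minterm coverage:
  m3 ⊆ 00011 [E]
  m8 ⊆ 010-0,0100-
  m9 ⊆ -1001,0100-
  m10 ⊆ 010-0 [E]
  m16 ⊆ 10-00 [E]
  m23 ⊆ 1-111 [E]
  m28 ⊆ 1-100 [E]
  m31 ⊆ 1-111 [E]
E = {00011, 010-0, 1-100, 1-111, 10-00}
Petrick residual → -1001
Cover = bc'd'e + a'b'c'de + a'bc'e' + acd'e' + acde + ab'd'e'  |cover|=6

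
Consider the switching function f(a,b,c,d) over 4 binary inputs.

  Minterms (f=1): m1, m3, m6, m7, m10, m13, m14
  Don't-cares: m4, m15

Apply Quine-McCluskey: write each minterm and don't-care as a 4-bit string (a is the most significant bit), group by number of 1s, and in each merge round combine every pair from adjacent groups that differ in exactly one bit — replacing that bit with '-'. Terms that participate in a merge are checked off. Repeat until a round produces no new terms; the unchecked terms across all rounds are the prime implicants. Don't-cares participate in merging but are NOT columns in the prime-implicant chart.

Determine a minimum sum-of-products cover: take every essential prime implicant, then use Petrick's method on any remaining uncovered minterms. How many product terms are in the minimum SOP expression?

4

size-2^0 implicants → 0001(✓)  0011(✓)  0100(✓)  0110(✓)  0111(✓)  1010(✓)  1101(✓)  1110(✓)  1111(✓)
size-2^1 implicants → -110(✓)  -111(✓)  0-11  00-1  01-0  011-(✓)  1-10  11-1  111-(✓)
size-2^2 implicants → -11-
Unchecked terms (primes): -11-, 0-11, 00-1, 01-0, 1-10, 11-1
Minterm coverage:
  m1 ⊆ 00-1 [E]
  m3 ⊆ 0-11,00-1
  m6 ⊆ -11-,01-0
  m7 ⊆ -11-,0-11
  m10 ⊆ 1-10 [E]
  m13 ⊆ 11-1 [E]
  m14 ⊆ -11-,1-10
E = {00-1, 1-10, 11-1}
Petrick residual → -11-
Cover = bc + a'b'd + acd' + abd  |cover|=4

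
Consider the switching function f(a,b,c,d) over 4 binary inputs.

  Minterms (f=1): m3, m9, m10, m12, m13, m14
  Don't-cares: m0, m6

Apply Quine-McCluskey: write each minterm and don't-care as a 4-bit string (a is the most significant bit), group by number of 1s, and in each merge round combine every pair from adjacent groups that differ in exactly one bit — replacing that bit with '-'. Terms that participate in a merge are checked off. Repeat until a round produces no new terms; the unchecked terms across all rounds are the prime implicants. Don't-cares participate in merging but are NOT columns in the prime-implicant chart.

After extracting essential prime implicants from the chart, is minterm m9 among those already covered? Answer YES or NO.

YES

size-2^0 implicants → 0000  0011  0110(✓)  1001(✓)  1010(✓)  1100(✓)  1101(✓)  1110(✓)
size-2^1 implicants → -110  1-01  1-10  11-0  110-
Unchecked terms (primes): -110, 0000, 0011, 1-01, 1-10, 11-0, 110-
Minterm coverage:
  m3 ⊆ 0011 [E]
  m9 ⊆ 1-01 [E]
  m10 ⊆ 1-10 [E]
  m12 ⊆ 11-0,110-
  m13 ⊆ 1-01,110-
  m14 ⊆ -110,1-10,11-0
E = {0011, 1-01, 1-10}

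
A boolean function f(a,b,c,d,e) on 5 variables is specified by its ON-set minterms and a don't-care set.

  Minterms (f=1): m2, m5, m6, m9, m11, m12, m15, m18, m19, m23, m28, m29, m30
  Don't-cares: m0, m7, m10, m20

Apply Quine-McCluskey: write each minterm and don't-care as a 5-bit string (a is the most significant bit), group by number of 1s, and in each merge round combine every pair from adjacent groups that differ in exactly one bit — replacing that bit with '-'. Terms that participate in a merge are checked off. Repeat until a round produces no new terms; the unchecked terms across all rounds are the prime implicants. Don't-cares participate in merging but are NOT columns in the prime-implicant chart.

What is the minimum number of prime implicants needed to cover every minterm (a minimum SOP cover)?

9

Round 0: 00000✓ 00010✓ 00101✓ 00110✓ 00111✓ 01001✓ 01010✓ 01011✓ 01100✓ 01111✓ 10010✓ 10011✓ 10100✓ 10111✓ 11100✓ 11101✓ 11110✓
Round 1: -0010 -0111 -1100 0-010 0-111 00-10 000-0 001-1 0011- 01-11 010-1 0101- 1-100 10-11 1001- 111-0 1110-
PIs = {-0010, -0111, -1100, 0-010, 0-111, 00-10, 000-0, 001-1, 0011-, 01-11, 010-1, 0101-, 1-100, 10-11, 1001-, 111-0, 1110-}
Coverage chart:
  m2: -0010,0-010,00-10,000-0
  m5: 001-1 ←essential
  m6: 00-10,0011-
  m9: 010-1 ←essential
  m11: 01-11,010-1,0101-
  m12: -1100 ←essential
  m15: 0-111,01-11
  m18: -0010,1001-
  m19: 10-11,1001-
  m23: -0111,10-11
  m28: -1100,1-100,111-0,1110-
  m29: 1110- ←essential
  m30: 111-0 ←essential
Essential: -1100, 001-1, 010-1, 111-0, 1110-
Petrick residual → -0010, 0-111, 00-10, 10-11
Min cover (9 terms): b'c'de' + bcd'e' + a'cde + a'b'de' + a'b'ce + a'bc'e + ab'de + abce' + abcd'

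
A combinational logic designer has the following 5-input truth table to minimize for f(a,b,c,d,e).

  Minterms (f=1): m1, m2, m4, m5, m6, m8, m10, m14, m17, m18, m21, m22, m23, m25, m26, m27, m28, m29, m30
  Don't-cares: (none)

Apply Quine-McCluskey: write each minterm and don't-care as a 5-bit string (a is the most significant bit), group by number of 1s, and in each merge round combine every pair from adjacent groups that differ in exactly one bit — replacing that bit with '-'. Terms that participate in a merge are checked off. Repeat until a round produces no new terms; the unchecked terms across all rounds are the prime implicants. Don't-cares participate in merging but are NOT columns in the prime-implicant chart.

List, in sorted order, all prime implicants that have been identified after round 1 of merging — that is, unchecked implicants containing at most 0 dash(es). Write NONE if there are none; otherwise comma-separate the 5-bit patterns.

Round 0: 00001✓ 00010✓ 00100✓ 00101✓ 00110✓ 01000✓ 01010✓ 01110✓ 10001✓ 10010✓ 10101✓ 10110✓ 10111✓ 11001✓ 11010✓ 11011✓ 11100✓ 11101✓ 11110✓
Round 1: -0001✓ -0010✓ -0101✓ -0110✓ -1010✓ -1110✓ 0-010✓ 0-110✓ 00-01✓ 00-10✓ 001-0 0010- 01-10✓ 010-0 1-001✓ 1-010✓ 1-101✓ 1-110✓ 10-01✓ 10-10✓ 101-1 1011- 11-01✓ 11-10✓ 110-1 1101- 111-0 1110-
Round 2: --010✓ --110✓ -0-01 -0-10✓ -1-10✓ 0--10✓ 1--01 1--10✓
Round 3: ---10
PIs = {---10, -0-01, 001-0, 0010-, 010-0, 1--01, 101-1, 1011-, 110-1, 1101-, 111-0, 1110-}

NONE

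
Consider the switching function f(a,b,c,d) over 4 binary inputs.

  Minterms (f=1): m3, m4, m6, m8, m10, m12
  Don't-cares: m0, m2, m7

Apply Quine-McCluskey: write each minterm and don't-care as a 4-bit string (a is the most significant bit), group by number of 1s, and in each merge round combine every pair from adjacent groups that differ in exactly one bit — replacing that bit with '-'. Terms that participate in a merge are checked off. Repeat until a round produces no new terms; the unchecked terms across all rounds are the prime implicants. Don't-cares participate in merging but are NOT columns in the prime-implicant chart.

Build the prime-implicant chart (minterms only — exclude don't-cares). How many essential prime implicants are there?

[col 0] 0000*, 0010*, 0011*, 0100*, 0110*, 0111*, 1000*, 1010*, 1100*
[col 1] -000*, -010*, -100*, 0-00*, 0-10*, 0-11*, 00-0*, 001-*, 01-0*, 011-*, 1-00*, 10-0*
[col 2] --00, -0-0, 0--0, 0-1-
Prime implicants: --00, -0-0, 0--0, 0-1-
PI chart (minterm → PIs covering it):
  3 | 0-1-  (sole → essential)
  4 | --00,0--0
  6 | 0--0,0-1-
  8 | --00,-0-0
  10 | -0-0  (sole → essential)
  12 | --00  (sole → essential)
Essential prime implicants: --00, -0-0, 0-1-

3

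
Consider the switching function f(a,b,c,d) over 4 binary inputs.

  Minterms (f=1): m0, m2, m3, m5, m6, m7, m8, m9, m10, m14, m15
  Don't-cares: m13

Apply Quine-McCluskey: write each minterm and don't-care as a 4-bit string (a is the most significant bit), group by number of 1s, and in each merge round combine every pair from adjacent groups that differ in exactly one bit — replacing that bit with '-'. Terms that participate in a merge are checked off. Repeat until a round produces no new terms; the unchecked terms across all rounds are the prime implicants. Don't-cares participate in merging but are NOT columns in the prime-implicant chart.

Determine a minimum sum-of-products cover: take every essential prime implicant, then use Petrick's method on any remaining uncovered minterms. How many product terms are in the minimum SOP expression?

5

Round 0: 0000✓ 0010✓ 0011✓ 0101✓ 0110✓ 0111✓ 1000✓ 1001✓ 1010✓ 1101✓ 1110✓ 1111✓
Round 1: -000✓ -010✓ -101✓ -110✓ -111✓ 0-10✓ 0-11✓ 00-0✓ 001-✓ 01-1✓ 011-✓ 1-01 1-10✓ 10-0✓ 100- 11-1✓ 111-✓
Round 2: --10 -0-0 -1-1 -11- 0-1-
PIs = {--10, -0-0, -1-1, -11-, 0-1-, 1-01, 100-}
Coverage chart:
  m0: -0-0 ←essential
  m2: --10,-0-0,0-1-
  m3: 0-1- ←essential
  m5: -1-1 ←essential
  m6: --10,-11-,0-1-
  m7: -1-1,-11-,0-1-
  m8: -0-0,100-
  m9: 1-01,100-
  m10: --10,-0-0
  m14: --10,-11-
  m15: -1-1,-11-
Essential: -0-0, -1-1, 0-1-
Petrick residual → --10, 1-01
Min cover (5 terms): cd' + b'd' + bd + a'c + ac'd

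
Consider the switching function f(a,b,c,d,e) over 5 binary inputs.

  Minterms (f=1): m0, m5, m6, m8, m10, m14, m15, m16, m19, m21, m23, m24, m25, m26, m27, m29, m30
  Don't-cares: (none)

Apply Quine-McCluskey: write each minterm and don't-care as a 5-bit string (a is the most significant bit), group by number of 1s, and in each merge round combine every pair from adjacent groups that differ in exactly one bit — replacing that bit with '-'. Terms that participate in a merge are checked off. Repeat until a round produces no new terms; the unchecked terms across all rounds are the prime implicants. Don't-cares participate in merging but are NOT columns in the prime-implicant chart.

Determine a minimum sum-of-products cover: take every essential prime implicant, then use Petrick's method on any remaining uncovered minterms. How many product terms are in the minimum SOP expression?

[col 0] 00000*, 00101*, 00110*, 01000*, 01010*, 01110*, 01111*, 10000*, 10011*, 10101*, 10111*, 11000*, 11001*, 11010*, 11011*, 11101*, 11110*
[col 1] -0000*, -0101, -1000*, -1010*, -1110*, 0-000*, 0-110, 01-10*, 010-0*, 0111-, 1-000*, 1-011, 1-101, 10-11, 101-1, 11-01, 11-10*, 110-0*, 110-1*, 1100-*, 1101-*
[col 2] --000, -1-10, -10-0, 110--
Prime implicants: --000, -0101, -1-10, -10-0, 0-110, 0111-, 1-011, 1-101, 10-11, 101-1, 11-01, 110--
PI chart (minterm → PIs covering it):
  0 | --000  (sole → essential)
  5 | -0101  (sole → essential)
  6 | 0-110  (sole → essential)
  8 | --000,-10-0
  10 | -1-10,-10-0
  14 | -1-10,0-110,0111-
  15 | 0111-  (sole → essential)
  16 | --000  (sole → essential)
  19 | 1-011,10-11
  21 | -0101,1-101,101-1
  23 | 10-11,101-1
  24 | --000,-10-0,110--
  25 | 11-01,110--
  26 | -1-10,-10-0,110--
  27 | 1-011,110--
  29 | 1-101,11-01
  30 | -1-10  (sole → essential)
Essential prime implicants: --000, -0101, -1-10, 0-110, 0111-
Petrick residual → 1-011, 10-11, 11-01
Minimum SOP uses 8 PIs: c'd'e' + b'cd'e + bde' + a'cde' + a'bcd + ac'de + ab'de + abd'e

8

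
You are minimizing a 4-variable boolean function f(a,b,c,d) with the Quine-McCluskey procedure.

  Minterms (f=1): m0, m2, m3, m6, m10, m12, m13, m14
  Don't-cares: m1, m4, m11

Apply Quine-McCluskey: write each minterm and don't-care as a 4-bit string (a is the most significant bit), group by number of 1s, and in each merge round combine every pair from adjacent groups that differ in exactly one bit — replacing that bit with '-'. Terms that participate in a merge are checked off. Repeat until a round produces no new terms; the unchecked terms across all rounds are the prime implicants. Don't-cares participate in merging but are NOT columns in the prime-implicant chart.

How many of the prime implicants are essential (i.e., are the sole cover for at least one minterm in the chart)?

[col 0] 0000*, 0001*, 0010*, 0011*, 0100*, 0110*, 1010*, 1011*, 1100*, 1101*, 1110*
[col 1] -010*, -011*, -100*, -110*, 0-00*, 0-10*, 00-0*, 00-1*, 000-*, 001-*, 01-0*, 1-10*, 101-*, 11-0*, 110-
[col 2] --10, -01-, -1-0, 0--0, 00--
Prime implicants: --10, -01-, -1-0, 0--0, 00--, 110-
PI chart (minterm → PIs covering it):
  0 | 0--0,00--
  2 | --10,-01-,0--0,00--
  3 | -01-,00--
  6 | --10,-1-0,0--0
  10 | --10,-01-
  12 | -1-0,110-
  13 | 110-  (sole → essential)
  14 | --10,-1-0
Essential prime implicants: 110-

1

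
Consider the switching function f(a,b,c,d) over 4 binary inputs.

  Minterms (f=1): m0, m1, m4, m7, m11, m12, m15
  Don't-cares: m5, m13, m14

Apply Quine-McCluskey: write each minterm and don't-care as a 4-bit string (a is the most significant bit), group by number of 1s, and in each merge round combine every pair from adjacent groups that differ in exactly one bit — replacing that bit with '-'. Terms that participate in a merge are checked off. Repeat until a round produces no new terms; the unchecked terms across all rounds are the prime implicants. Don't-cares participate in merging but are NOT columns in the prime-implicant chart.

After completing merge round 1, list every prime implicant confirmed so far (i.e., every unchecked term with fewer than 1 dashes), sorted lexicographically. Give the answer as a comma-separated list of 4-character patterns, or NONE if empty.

NONE

Round 0: 0000✓ 0001✓ 0100✓ 0101✓ 0111✓ 1011✓ 1100✓ 1101✓ 1110✓ 1111✓
Round 1: -100✓ -101✓ -111✓ 0-00✓ 0-01✓ 000-✓ 01-1✓ 010-✓ 1-11 11-0✓ 11-1✓ 110-✓ 111-✓
Round 2: -1-1 -10- 0-0- 11--
PIs = {-1-1, -10-, 0-0-, 1-11, 11--}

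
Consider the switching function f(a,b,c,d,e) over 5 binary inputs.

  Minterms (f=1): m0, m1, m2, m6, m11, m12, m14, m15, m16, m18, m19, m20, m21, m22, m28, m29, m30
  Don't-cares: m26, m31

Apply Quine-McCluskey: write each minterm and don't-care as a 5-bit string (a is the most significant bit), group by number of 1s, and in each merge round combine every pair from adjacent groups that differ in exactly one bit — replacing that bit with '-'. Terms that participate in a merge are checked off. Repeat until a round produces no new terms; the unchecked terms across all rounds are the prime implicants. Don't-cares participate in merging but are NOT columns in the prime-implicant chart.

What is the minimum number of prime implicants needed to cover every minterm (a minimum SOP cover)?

Round 0: 00000✓ 00001✓ 00010✓ 00110✓ 01011✓ 01100✓ 01110✓ 01111✓ 10000✓ 10010✓ 10011✓ 10100✓ 10101✓ 10110✓ 11010✓ 11100✓ 11101✓ 11110✓ 11111✓
Round 1: -0000✓ -0010✓ -0110✓ -1100✓ -1110✓ -1111✓ 0-110✓ 00-10✓ 000-0✓ 0000- 01-11 011-0✓ 0111-✓ 1-010✓ 1-100✓ 1-101✓ 1-110✓ 10-00✓ 10-10✓ 100-0✓ 1001- 101-0✓ 1010-✓ 11-10✓ 111-0✓ 111-1✓ 1110-✓ 1111-✓
Round 2: --110 -0-10 -00-0 -11-0 -111- 1--10 1-1-0 1-10- 10--0 111--
PIs = {--110, -0-10, -00-0, -11-0, -111-, 0000-, 01-11, 1--10, 1-1-0, 1-10-, 10--0, 1001-, 111--}
Coverage chart:
  m0: -00-0,0000-
  m1: 0000- ←essential
  m2: -0-10,-00-0
  m6: --110,-0-10
  m11: 01-11 ←essential
  m12: -11-0 ←essential
  m14: --110,-11-0,-111-
  m15: -111-,01-11
  m16: -00-0,10--0
  m18: -0-10,-00-0,1--10,10--0,1001-
  m19: 1001- ←essential
  m20: 1-1-0,1-10-,10--0
  m21: 1-10- ←essential
  m22: --110,-0-10,1--10,1-1-0,10--0
  m28: -11-0,1-1-0,1-10-,111--
  m29: 1-10-,111--
  m30: --110,-11-0,-111-,1--10,1-1-0,111--
Essential: -11-0, 0000-, 01-11, 1-10-, 1001-
Petrick residual → --110, -00-0
Min cover (7 terms): cde' + b'c'e' + bce' + a'b'c'd' + a'bde + acd' + ab'c'd

7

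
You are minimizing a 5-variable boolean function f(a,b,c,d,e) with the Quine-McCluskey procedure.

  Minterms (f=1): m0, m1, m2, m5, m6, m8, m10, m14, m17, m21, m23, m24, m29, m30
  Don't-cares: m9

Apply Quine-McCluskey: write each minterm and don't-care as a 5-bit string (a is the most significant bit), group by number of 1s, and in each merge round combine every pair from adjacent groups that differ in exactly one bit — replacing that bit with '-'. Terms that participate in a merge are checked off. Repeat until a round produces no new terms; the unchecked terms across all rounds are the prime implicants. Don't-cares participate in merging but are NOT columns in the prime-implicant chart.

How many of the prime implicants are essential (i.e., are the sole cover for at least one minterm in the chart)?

6

size-2^0 implicants → 00000(✓)  00001(✓)  00010(✓)  00101(✓)  00110(✓)  01000(✓)  01001(✓)  01010(✓)  01110(✓)  10001(✓)  10101(✓)  10111(✓)  11000(✓)  11101(✓)  11110(✓)
size-2^1 implicants → -0001(✓)  -0101(✓)  -1000  -1110  0-000(✓)  0-001(✓)  0-010(✓)  0-110(✓)  00-01(✓)  00-10(✓)  000-0(✓)  0000-(✓)  01-10(✓)  010-0(✓)  0100-(✓)  1-101  10-01(✓)  101-1
size-2^2 implicants → -0-01  0--10  0-0-0  0-00-
Unchecked terms (primes): -0-01, -1000, -1110, 0--10, 0-0-0, 0-00-, 1-101, 101-1
Minterm coverage:
  m0 ⊆ 0-0-0,0-00-
  m1 ⊆ -0-01,0-00-
  m2 ⊆ 0--10,0-0-0
  m5 ⊆ -0-01 [E]
  m6 ⊆ 0--10 [E]
  m8 ⊆ -1000,0-0-0,0-00-
  m10 ⊆ 0--10,0-0-0
  m14 ⊆ -1110,0--10
  m17 ⊆ -0-01 [E]
  m21 ⊆ -0-01,1-101,101-1
  m23 ⊆ 101-1 [E]
  m24 ⊆ -1000 [E]
  m29 ⊆ 1-101 [E]
  m30 ⊆ -1110 [E]
E = {-0-01, -1000, -1110, 0--10, 1-101, 101-1}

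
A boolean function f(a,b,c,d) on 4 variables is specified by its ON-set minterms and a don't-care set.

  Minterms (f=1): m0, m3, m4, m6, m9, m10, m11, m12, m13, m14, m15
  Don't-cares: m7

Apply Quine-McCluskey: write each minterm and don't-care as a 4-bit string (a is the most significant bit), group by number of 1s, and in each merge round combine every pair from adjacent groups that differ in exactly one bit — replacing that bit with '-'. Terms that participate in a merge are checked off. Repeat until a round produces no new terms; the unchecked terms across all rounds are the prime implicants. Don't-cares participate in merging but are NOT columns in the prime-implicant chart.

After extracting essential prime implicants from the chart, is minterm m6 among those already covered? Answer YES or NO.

[col 0] 0000*, 0011*, 0100*, 0110*, 0111*, 1001*, 1010*, 1011*, 1100*, 1101*, 1110*, 1111*
[col 1] -011*, -100*, -110*, -111*, 0-00, 0-11*, 01-0*, 011-*, 1-01*, 1-10*, 1-11*, 10-1*, 101-*, 11-0*, 11-1*, 110-*, 111-*
[col 2] --11, -1-0, -11-, 1--1, 1-1-, 11--
Prime implicants: --11, -1-0, -11-, 0-00, 1--1, 1-1-, 11--
PI chart (minterm → PIs covering it):
  0 | 0-00  (sole → essential)
  3 | --11  (sole → essential)
  4 | -1-0,0-00
  6 | -1-0,-11-
  9 | 1--1  (sole → essential)
  10 | 1-1-  (sole → essential)
  11 | --11,1--1,1-1-
  12 | -1-0,11--
  13 | 1--1,11--
  14 | -1-0,-11-,1-1-,11--
  15 | --11,-11-,1--1,1-1-,11--
Essential prime implicants: --11, 0-00, 1--1, 1-1-

NO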